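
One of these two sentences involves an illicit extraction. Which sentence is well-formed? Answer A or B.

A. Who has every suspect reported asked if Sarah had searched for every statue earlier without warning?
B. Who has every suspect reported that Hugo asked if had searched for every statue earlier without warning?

In B, the wh-phrase is extracted from inside a wh-island (introduced by "if"), which blocks movement.
In A, the extraction path crosses only that-complement boundaries, which are transparent.
So A is grammatical.

A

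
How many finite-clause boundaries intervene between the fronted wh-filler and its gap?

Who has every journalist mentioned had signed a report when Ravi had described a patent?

1

"who" is extracted from the subject of "signed".
Boundaries crossed, outermost first: [Ø] — 1 in total.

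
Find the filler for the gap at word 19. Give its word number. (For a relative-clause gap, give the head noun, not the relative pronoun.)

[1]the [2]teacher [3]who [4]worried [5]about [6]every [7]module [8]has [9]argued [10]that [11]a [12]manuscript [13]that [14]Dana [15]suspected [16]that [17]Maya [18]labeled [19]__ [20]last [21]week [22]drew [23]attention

12

The gap at 19 is the object of "labeled", inside a relative clause.
The relative pronoun is "that" (word 13); it is bound by the head noun immediately before it.
Its filler is the head noun "manuscript", at word 12.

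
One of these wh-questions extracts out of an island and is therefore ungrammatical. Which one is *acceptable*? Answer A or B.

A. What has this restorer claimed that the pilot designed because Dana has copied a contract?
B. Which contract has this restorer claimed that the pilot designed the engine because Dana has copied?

A

In B, the wh-phrase is extracted from inside an adjunct island (introduced by "because"), which blocks movement.
In A, the extraction path crosses only that-complement boundaries, which are transparent.
So A is grammatical.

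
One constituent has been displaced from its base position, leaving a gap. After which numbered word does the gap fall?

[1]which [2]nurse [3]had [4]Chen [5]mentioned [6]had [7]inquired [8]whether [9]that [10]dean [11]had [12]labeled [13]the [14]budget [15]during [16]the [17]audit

The displaced element is "which nurse" (word 2).
It is linked across 1 clause boundary (Ø).
It functions as the subject of "inquired", so the gap sits immediately after word 5 ("mentioned").
Base order: Chen had mentioned that which nurse had inquired whether that dean had labeled the budget during the audit.

5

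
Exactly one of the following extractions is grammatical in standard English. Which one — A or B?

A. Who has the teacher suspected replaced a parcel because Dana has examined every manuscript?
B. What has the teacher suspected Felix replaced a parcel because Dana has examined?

In B, the wh-phrase is extracted from inside an adjunct island (introduced by "because"), which blocks movement.
In A, the extraction path crosses only that-complement boundaries, which are transparent.
So A is grammatical.

A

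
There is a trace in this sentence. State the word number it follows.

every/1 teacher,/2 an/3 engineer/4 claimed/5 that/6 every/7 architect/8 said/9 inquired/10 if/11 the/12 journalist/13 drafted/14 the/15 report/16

The displaced element is "every teacher" (word 2).
It is linked across 2 clause boundaries (that → Ø).
It functions as the subject of "inquired", so the gap sits immediately after word 9 ("said").
Base order: An engineer claimed that every architect said every teacher inquired if the journalist drafted the report.

9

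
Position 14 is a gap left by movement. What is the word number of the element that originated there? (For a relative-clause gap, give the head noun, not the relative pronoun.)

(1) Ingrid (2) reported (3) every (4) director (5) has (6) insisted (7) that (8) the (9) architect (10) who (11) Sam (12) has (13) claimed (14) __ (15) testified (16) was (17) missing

9

The gap at 14 is the subject of "testified", inside a relative clause.
The relative pronoun is "who" (word 10); it is bound by the head noun immediately before it.
Its filler is the head noun "architect", at word 9.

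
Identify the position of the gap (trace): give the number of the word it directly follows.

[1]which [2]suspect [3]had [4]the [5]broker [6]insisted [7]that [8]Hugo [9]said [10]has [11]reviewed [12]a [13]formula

9

The displaced element is "which suspect" (word 2).
It is linked across 2 clause boundaries (that → Ø).
It functions as the subject of "reviewed", so the gap sits immediately after word 9 ("said").
Base order: The broker had insisted that Hugo said that which suspect has reviewed a formula.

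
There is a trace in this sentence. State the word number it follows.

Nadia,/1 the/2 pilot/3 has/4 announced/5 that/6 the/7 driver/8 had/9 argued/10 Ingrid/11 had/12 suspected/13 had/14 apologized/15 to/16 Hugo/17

13

The displaced element is "Nadia" (word 1).
It is linked across 3 clause boundaries (that → Ø → Ø).
It functions as the subject of "apologized", so the gap sits immediately after word 13 ("suspected").
Base order: The pilot has announced that the driver had argued Ingrid had suspected that Nadia had apologized to Hugo.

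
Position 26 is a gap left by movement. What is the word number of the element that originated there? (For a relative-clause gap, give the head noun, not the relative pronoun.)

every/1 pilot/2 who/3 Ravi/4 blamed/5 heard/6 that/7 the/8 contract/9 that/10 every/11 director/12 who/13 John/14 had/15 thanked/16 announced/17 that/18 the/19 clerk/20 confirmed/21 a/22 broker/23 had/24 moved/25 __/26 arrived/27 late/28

The gap at 26 is the object of "moved", inside a relative clause.
The relative pronoun is "that" (word 10); it is bound by the head noun immediately before it.
Its filler is the head noun "contract", at word 9.

9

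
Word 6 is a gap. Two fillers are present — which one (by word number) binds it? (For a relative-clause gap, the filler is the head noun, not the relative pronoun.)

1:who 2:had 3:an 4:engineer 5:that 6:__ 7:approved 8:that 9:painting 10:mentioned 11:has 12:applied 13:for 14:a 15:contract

4

The marked gap is inside the relative clause, the subject of "approved".
Its filler is the head noun "engineer" (via "that"), at word 4.
(The other dependency links word 1 to a gap after word 10.)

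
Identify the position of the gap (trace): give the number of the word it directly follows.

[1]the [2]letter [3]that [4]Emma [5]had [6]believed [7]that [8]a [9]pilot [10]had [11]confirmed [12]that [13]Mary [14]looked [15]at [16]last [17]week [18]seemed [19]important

The displaced element is "the letter" (word 2).
It is linked across 2 clause boundaries (that → that).
It functions as the object of the preposition "at" of "looked", so the gap sits immediately after word 15 ("at").
Base order: Emma had believed that a pilot had confirmed that Mary looked at the letter last week.

15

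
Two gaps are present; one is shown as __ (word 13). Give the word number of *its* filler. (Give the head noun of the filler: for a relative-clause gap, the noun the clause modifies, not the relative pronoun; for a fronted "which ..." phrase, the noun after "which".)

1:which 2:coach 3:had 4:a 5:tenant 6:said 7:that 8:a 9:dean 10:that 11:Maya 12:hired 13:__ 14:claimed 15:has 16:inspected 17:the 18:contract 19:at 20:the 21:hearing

9

The marked gap is inside the relative clause, the direct object of "hired".
Its filler is the head noun "dean" (via "that"), at word 9.
(The other dependency links word 2 to a gap after word 14.)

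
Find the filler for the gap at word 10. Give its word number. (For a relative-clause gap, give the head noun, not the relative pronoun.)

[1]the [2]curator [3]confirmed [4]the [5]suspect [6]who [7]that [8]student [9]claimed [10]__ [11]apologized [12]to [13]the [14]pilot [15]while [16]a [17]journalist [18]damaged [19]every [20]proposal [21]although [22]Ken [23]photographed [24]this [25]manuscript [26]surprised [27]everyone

5

The gap at 10 is the subject of "apologized", inside a relative clause.
The relative pronoun is "who" (word 6); it is bound by the head noun immediately before it.
Its filler is the head noun "suspect", at word 5.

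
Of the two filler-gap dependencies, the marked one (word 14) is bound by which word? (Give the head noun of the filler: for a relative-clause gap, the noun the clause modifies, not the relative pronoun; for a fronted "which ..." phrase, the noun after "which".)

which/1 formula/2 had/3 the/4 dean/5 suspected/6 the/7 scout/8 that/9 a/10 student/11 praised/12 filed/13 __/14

2

The marked gap is the direct object of "filed".
Its filler is the fronted wh-phrase "which formula", at word 2.
(The other dependency links word 8 to a gap after word 12.)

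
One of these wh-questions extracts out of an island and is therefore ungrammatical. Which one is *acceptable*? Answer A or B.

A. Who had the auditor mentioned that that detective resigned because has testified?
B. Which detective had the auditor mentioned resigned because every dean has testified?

B

In A, the wh-phrase is extracted from inside an adjunct island (introduced by "because"), which blocks movement.
In B, the extraction path crosses only that-complement boundaries, which are transparent.
So B is grammatical.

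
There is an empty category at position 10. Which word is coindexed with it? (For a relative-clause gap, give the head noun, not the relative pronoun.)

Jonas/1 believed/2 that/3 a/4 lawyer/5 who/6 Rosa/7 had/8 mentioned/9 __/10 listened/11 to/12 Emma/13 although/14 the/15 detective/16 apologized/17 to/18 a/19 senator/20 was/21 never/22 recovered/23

The gap at 10 is the subject of "listened", inside a relative clause.
The relative pronoun is "who" (word 6); it is bound by the head noun immediately before it.
Its filler is the head noun "lawyer", at word 5.

5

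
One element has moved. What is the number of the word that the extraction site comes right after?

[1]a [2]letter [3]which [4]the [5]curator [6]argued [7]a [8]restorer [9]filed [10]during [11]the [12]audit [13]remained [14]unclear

The displaced element is "a letter" (word 2).
It is linked across 1 clause boundary (Ø).
It functions as the direct object of "filed", so the gap sits immediately after word 9 ("filed").
Base order: The curator argued a restorer filed a letter during the audit.

9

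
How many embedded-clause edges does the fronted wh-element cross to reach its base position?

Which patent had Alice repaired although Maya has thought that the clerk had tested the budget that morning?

"which patent" originates inside the matrix clause — no clause boundary is crossed.

0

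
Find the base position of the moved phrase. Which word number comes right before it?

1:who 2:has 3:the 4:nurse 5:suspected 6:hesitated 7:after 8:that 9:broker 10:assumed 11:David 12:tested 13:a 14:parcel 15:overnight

The displaced element is "who" (word 1).
It is linked across 1 clause boundary (Ø).
It functions as the subject of "hesitated", so the gap sits immediately after word 5 ("suspected").
Base order: The nurse has suspected who hesitated after that broker assumed David tested a parcel overnight.

5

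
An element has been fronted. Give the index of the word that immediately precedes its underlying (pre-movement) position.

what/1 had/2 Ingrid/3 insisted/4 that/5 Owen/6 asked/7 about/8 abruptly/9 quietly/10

The displaced element is "what" (word 1).
It is linked across 1 clause boundary (that).
It functions as the object of the preposition "about" of "asked", so the gap sits immediately after word 8 ("about").
Base order: Ingrid had insisted that Owen asked about what abruptly quietly.

8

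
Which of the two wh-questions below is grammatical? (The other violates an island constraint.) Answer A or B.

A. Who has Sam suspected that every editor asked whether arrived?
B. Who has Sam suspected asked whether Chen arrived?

In A, the wh-phrase is extracted from inside a wh-island (introduced by "whether"), which blocks movement.
In B, the extraction path crosses only that-complement boundaries, which are transparent.
So B is grammatical.

B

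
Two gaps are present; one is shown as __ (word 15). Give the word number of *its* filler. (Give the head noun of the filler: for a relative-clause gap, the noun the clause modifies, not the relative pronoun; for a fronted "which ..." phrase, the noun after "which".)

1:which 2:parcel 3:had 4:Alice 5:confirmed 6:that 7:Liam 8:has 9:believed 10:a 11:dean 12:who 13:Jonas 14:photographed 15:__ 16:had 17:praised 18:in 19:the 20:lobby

The marked gap is inside the relative clause, the direct object of "photographed".
Its filler is the head noun "dean" (via "who"), at word 11.
(The other dependency links word 2 to a gap after word 17.)

11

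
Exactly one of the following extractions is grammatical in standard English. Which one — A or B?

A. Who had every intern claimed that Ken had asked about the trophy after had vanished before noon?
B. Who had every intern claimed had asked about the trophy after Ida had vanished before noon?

In A, the wh-phrase is extracted from inside an adjunct island (introduced by "after"), which blocks movement.
In B, the extraction path crosses only that-complement boundaries, which are transparent.
So B is grammatical.

B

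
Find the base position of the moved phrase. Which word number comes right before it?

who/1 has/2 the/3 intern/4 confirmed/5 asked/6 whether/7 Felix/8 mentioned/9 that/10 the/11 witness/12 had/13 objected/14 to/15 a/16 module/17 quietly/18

The displaced element is "who" (word 1).
It is linked across 1 clause boundary (Ø).
It functions as the subject of "asked", so the gap sits immediately after word 5 ("confirmed").
Base order: The intern has confirmed that who asked whether Felix mentioned that the witness had objected to a module quietly.

5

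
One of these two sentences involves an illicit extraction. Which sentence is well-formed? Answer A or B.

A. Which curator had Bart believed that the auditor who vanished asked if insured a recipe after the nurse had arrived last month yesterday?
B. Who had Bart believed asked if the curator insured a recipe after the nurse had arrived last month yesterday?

In A, the wh-phrase is extracted from inside a wh-island (introduced by "if"), which blocks movement.
In B, the extraction path crosses only that-complement boundaries, which are transparent.
So B is grammatical.

B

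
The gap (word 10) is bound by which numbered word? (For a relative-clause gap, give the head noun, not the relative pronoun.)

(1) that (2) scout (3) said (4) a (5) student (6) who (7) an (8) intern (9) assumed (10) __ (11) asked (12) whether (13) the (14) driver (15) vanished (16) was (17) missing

The gap at 10 is the subject of "asked", inside a relative clause.
The relative pronoun is "who" (word 6); it is bound by the head noun immediately before it.
Its filler is the head noun "student", at word 5.

5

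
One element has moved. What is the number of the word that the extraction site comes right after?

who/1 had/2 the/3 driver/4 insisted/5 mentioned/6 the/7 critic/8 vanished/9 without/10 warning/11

5

The displaced element is "who" (word 1).
It is linked across 1 clause boundary (Ø).
It functions as the subject of "mentioned", so the gap sits immediately after word 5 ("insisted").
Base order: The driver had insisted who mentioned the critic vanished without warning.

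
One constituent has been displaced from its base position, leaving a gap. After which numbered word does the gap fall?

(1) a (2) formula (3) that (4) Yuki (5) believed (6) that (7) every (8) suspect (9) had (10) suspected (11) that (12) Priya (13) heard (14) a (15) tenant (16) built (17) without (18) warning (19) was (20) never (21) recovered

16

The displaced element is "a formula" (word 2).
It is linked across 3 clause boundaries (that → that → Ø).
It functions as the direct object of "built", so the gap sits immediately after word 16 ("built").
Base order: Yuki believed that every suspect had suspected that Priya heard a tenant built a formula without warning.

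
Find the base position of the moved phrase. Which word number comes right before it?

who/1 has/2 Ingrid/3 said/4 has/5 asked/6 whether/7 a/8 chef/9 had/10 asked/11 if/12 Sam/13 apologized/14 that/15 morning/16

The displaced element is "who" (word 1).
It is linked across 1 clause boundary (Ø).
It functions as the subject of "asked", so the gap sits immediately after word 4 ("said").
Base order: Ingrid has said that who has asked whether a chef had asked if Sam apologized that morning.

4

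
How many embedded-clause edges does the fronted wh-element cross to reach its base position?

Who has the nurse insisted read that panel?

"who" is extracted from the subject of "read".
Boundaries crossed, outermost first: [Ø] — 1 in total.

1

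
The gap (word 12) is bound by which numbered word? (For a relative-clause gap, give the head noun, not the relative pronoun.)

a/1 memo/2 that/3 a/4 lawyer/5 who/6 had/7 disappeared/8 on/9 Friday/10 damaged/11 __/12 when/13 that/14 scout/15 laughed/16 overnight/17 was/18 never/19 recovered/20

2

The gap at 12 is the object of "damaged", inside a relative clause.
The relative pronoun is "that" (word 3); it is bound by the head noun immediately before it.
Its filler is the head noun "memo", at word 2.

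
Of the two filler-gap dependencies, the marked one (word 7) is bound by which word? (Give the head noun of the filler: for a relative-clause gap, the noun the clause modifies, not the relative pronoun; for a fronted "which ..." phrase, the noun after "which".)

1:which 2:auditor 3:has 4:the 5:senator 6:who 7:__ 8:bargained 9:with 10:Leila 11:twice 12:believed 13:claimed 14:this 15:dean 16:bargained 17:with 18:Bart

5

The marked gap is inside the relative clause, the subject of "bargained".
Its filler is the head noun "senator" (via "who"), at word 5.
(The other dependency links word 2 to a gap after word 12.)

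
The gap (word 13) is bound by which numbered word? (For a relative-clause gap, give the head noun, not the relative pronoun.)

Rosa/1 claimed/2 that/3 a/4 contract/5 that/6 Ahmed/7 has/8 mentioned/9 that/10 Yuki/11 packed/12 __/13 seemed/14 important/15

The gap at 13 is the object of "packed", inside a relative clause.
The relative pronoun is "that" (word 6); it is bound by the head noun immediately before it.
Its filler is the head noun "contract", at word 5.

5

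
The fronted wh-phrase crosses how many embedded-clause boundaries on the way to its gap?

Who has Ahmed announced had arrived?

"who" is extracted from the subject of "arrived".
Boundaries crossed, outermost first: [Ø] — 1 in total.

1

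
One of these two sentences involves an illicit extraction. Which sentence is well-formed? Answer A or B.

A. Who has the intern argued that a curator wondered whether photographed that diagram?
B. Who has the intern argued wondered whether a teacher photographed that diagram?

In A, the wh-phrase is extracted from inside a wh-island (introduced by "whether"), which blocks movement.
In B, the extraction path crosses only that-complement boundaries, which are transparent.
So B is grammatical.

B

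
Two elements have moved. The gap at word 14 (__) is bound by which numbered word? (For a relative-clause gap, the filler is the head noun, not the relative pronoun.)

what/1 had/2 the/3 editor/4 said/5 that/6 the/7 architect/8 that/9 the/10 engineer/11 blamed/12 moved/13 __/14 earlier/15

The marked gap is the direct object of "moved".
Its filler is the fronted wh-phrase "what", at word 1.
(The other dependency links word 8 to a gap after word 12.)

1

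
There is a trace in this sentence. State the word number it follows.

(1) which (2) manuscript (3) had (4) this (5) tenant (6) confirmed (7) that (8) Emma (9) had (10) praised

The displaced element is "which manuscript" (word 2).
It is linked across 1 clause boundary (that).
It functions as the direct object of "praised", so the gap sits immediately after word 10 ("praised").
Base order: This tenant had confirmed that Emma had praised which manuscript.

10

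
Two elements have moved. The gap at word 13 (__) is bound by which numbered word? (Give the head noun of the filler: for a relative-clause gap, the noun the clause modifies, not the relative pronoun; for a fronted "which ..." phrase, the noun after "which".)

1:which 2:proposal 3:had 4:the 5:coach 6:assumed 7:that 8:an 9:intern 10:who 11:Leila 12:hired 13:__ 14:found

The marked gap is inside the relative clause, the direct object of "hired".
Its filler is the head noun "intern" (via "who"), at word 9.
(The other dependency links word 2 to a gap after word 14.)

9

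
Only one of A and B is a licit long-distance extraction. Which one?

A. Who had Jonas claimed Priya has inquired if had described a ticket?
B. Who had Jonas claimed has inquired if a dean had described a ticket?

B

In A, the wh-phrase is extracted from inside a wh-island (introduced by "if"), which blocks movement.
In B, the extraction path crosses only that-complement boundaries, which are transparent.
So B is grammatical.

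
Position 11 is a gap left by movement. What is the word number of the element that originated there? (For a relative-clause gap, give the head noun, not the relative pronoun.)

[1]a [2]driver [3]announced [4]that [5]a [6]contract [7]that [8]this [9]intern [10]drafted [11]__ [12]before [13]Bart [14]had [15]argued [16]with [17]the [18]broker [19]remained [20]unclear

The gap at 11 is the object of "drafted", inside a relative clause.
The relative pronoun is "that" (word 7); it is bound by the head noun immediately before it.
Its filler is the head noun "contract", at word 6.

6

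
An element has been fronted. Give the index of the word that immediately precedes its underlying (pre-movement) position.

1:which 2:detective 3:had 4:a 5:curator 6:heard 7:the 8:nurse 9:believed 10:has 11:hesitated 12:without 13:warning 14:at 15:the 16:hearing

9

The displaced element is "which detective" (word 2).
It is linked across 2 clause boundaries (Ø → Ø).
It functions as the subject of "hesitated", so the gap sits immediately after word 9 ("believed").
Base order: A curator had heard the nurse believed that which detective has hesitated without warning at the hearing.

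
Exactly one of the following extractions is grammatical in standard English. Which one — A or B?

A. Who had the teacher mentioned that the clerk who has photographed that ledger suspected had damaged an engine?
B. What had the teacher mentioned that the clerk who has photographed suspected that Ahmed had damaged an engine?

In B, the wh-phrase is extracted from inside a complex-NP island (relative clause) (introduced by "who"), which blocks movement.
In A, the extraction path crosses only that-complement boundaries, which are transparent.
So A is grammatical.

A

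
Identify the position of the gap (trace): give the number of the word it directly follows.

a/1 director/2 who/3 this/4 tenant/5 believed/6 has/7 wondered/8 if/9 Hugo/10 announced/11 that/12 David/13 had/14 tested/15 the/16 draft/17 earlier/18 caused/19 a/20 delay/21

6

The displaced element is "a director" (word 2).
It is linked across 1 clause boundary (Ø).
It functions as the subject of "wondered", so the gap sits immediately after word 6 ("believed").
Base order: This tenant believed that a director has wondered if Hugo announced that David had tested the draft earlier.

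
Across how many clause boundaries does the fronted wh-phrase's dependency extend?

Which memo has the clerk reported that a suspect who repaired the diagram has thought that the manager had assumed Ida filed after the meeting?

3

"which memo" is extracted from the object of "filed".
Boundaries crossed, outermost first: [that], [that], [Ø] — 3 in total.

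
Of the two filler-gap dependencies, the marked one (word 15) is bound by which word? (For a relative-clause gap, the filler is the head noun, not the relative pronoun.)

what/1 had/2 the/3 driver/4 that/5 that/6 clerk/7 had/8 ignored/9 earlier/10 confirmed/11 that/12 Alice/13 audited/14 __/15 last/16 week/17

The marked gap is the direct object of "audited".
Its filler is the fronted wh-phrase "what", at word 1.
(The other dependency links word 4 to a gap after word 9.)

1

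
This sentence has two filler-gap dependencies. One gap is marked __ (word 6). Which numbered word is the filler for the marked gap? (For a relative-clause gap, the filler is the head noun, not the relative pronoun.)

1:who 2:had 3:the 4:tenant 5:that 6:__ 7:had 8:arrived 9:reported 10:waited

The marked gap is inside the relative clause, the subject of "arrived".
Its filler is the head noun "tenant" (via "that"), at word 4.
(The other dependency links word 1 to a gap after word 9.)

4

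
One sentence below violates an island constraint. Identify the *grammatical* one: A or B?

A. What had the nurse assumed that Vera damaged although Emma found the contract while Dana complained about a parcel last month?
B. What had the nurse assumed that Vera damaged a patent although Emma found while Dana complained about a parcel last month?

A

In B, the wh-phrase is extracted from inside an adjunct island (introduced by "although"), which blocks movement.
In A, the extraction path crosses only that-complement boundaries, which are transparent.
So A is grammatical.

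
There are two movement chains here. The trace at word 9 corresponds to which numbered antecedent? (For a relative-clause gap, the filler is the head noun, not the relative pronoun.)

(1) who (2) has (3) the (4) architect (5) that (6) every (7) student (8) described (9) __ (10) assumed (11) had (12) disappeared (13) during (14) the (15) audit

The marked gap is inside the relative clause, the direct object of "described".
Its filler is the head noun "architect" (via "that"), at word 4.
(The other dependency links word 1 to a gap after word 10.)

4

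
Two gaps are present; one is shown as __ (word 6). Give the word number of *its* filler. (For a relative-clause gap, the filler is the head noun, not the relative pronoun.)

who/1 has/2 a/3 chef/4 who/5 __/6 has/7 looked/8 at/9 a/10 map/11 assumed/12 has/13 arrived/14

4

The marked gap is inside the relative clause, the subject of "looked".
Its filler is the head noun "chef" (via "who"), at word 4.
(The other dependency links word 1 to a gap after word 12.)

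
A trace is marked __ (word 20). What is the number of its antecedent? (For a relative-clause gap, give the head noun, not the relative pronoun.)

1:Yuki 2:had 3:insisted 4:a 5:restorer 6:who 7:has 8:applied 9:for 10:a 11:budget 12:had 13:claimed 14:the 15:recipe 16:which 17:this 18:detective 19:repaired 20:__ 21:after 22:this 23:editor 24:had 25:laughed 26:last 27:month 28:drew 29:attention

The gap at 20 is the object of "repaired", inside a relative clause.
The relative pronoun is "which" (word 16); it is bound by the head noun immediately before it.
Its filler is the head noun "recipe", at word 15.

15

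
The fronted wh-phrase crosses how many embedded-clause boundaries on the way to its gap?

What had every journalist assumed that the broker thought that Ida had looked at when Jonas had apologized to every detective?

2

"what" is extracted from the PP object of "looked".
Boundaries crossed, outermost first: [that], [that] — 2 in total.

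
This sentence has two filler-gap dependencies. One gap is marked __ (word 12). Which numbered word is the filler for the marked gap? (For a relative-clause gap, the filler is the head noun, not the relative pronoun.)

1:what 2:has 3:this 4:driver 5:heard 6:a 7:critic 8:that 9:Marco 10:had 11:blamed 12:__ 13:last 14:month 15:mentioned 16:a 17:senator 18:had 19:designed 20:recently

The marked gap is inside the relative clause, the direct object of "blamed".
Its filler is the head noun "critic" (via "that"), at word 7.
(The other dependency links word 1 to a gap after word 19.)

7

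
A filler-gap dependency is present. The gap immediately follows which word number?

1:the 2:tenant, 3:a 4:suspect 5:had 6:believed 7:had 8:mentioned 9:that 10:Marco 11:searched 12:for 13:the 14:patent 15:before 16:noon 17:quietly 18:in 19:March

The displaced element is "the tenant" (word 2).
It is linked across 1 clause boundary (Ø).
It functions as the subject of "mentioned", so the gap sits immediately after word 6 ("believed").
Base order: A suspect had believed that the tenant had mentioned that Marco searched for the patent before noon quietly in March.

6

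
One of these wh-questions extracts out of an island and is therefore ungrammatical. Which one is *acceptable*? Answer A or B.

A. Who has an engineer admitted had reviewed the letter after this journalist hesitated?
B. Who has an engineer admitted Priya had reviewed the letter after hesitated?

In B, the wh-phrase is extracted from inside an adjunct island (introduced by "after"), which blocks movement.
In A, the extraction path crosses only that-complement boundaries, which are transparent.
So A is grammatical.

A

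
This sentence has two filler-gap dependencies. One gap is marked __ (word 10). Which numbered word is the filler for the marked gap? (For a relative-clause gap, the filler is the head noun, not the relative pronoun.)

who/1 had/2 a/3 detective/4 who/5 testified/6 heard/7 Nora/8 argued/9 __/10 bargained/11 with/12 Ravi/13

The marked gap is the subject of "bargained".
Its filler is the fronted wh-phrase "who", at word 1.
(The other dependency links word 4 to a gap after word 5.)

1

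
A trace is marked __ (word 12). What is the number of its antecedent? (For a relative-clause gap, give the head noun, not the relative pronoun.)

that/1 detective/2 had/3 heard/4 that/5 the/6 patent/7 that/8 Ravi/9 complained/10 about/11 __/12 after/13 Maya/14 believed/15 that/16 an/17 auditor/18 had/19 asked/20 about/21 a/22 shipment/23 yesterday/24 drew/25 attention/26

The gap at 12 is the prepositional object of "complained", inside a relative clause.
The relative pronoun is "that" (word 8); it is bound by the head noun immediately before it.
Its filler is the head noun "patent", at word 7.

7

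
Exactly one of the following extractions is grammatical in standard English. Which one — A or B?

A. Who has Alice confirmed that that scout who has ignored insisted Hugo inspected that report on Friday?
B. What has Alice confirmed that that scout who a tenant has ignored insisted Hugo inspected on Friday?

In A, the wh-phrase is extracted from inside a complex-NP island (relative clause) (introduced by "who"), which blocks movement.
In B, the extraction path crosses only that-complement boundaries, which are transparent.
So B is grammatical.

B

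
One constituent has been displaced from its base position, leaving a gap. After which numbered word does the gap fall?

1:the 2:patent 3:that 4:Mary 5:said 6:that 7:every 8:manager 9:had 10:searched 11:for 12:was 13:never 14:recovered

11

The displaced element is "the patent" (word 2).
It is linked across 1 clause boundary (that).
It functions as the object of the preposition "for" of "searched", so the gap sits immediately after word 11 ("for").
Base order: Mary said that every manager had searched for the patent.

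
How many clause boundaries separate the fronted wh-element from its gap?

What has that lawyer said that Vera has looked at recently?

"what" is extracted from the PP object of "looked".
Boundaries crossed, outermost first: [that] — 1 in total.

1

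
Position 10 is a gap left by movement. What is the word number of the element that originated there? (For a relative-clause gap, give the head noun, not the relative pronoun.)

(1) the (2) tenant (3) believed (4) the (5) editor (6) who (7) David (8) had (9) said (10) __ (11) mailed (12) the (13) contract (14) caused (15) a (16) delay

5

The gap at 10 is the subject of "mailed", inside a relative clause.
The relative pronoun is "who" (word 6); it is bound by the head noun immediately before it.
Its filler is the head noun "editor", at word 5.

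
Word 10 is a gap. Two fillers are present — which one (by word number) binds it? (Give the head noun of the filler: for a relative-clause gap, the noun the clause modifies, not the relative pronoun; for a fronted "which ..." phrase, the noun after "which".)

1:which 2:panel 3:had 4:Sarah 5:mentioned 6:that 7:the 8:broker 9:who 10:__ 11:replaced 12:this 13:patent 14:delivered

8

The marked gap is inside the relative clause, the subject of "replaced".
Its filler is the head noun "broker" (via "who"), at word 8.
(The other dependency links word 2 to a gap after word 14.)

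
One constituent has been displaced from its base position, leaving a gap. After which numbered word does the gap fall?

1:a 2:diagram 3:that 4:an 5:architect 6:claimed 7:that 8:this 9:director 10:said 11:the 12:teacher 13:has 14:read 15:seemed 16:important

The displaced element is "a diagram" (word 2).
It is linked across 2 clause boundaries (that → Ø).
It functions as the direct object of "read", so the gap sits immediately after word 14 ("read").
Base order: An architect claimed that this director said the teacher has read a diagram.

14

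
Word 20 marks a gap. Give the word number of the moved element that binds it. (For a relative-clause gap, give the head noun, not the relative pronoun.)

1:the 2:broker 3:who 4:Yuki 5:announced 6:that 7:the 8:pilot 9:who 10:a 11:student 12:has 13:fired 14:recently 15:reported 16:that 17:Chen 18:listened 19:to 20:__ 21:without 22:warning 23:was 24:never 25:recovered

2

The gap at 20 is the prepositional object of "listened", inside a relative clause.
The relative pronoun is "who" (word 3); it is bound by the head noun immediately before it.
Its filler is the head noun "broker", at word 2.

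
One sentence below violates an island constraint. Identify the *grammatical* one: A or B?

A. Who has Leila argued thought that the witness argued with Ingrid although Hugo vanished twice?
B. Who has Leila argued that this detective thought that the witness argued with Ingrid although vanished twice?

In B, the wh-phrase is extracted from inside an adjunct island (introduced by "although"), which blocks movement.
In A, the extraction path crosses only that-complement boundaries, which are transparent.
So A is grammatical.

A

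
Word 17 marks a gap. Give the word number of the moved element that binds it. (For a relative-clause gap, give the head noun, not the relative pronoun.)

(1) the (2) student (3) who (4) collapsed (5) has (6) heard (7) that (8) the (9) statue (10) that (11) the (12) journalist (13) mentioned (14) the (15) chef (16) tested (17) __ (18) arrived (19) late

The gap at 17 is the object of "tested", inside a relative clause.
The relative pronoun is "that" (word 10); it is bound by the head noun immediately before it.
Its filler is the head noun "statue", at word 9.

9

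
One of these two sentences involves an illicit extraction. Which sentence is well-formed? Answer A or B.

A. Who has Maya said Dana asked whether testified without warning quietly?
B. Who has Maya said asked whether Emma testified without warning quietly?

B

In A, the wh-phrase is extracted from inside a wh-island (introduced by "whether"), which blocks movement.
In B, the extraction path crosses only that-complement boundaries, which are transparent.
So B is grammatical.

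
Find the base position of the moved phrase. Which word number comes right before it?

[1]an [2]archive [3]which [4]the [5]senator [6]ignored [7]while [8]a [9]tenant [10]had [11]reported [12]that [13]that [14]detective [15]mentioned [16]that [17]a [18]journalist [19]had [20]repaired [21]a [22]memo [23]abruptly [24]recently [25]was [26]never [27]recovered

The displaced element is "an archive" (word 2).
It functions as the direct object of "ignored", so the gap sits immediately after word 6 ("ignored").
Base order: The senator ignored an archive while a tenant had reported that that detective mentioned that a journalist had repaired a memo abruptly recently.

6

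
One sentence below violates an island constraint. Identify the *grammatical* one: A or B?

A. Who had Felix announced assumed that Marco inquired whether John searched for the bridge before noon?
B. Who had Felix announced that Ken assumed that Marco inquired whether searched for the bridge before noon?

A

In B, the wh-phrase is extracted from inside a wh-island (introduced by "whether"), which blocks movement.
In A, the extraction path crosses only that-complement boundaries, which are transparent.
So A is grammatical.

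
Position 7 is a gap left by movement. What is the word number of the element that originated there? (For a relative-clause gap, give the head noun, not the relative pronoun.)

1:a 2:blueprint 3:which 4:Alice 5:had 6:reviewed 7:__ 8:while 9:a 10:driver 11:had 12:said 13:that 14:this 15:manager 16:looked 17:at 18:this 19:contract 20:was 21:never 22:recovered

2

The gap at 7 is the object of "reviewed", inside a relative clause.
The relative pronoun is "which" (word 3); it is bound by the head noun immediately before it.
Its filler is the head noun "blueprint", at word 2.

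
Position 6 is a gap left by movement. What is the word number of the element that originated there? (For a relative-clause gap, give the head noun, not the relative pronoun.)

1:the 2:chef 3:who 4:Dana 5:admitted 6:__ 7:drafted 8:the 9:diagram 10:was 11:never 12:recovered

2

The gap at 6 is the subject of "drafted", inside a relative clause.
The relative pronoun is "who" (word 3); it is bound by the head noun immediately before it.
Its filler is the head noun "chef", at word 2.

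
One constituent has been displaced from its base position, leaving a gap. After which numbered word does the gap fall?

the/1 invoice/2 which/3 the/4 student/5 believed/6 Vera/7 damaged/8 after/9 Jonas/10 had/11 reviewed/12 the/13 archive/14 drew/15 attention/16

8

The displaced element is "the invoice" (word 2).
It is linked across 1 clause boundary (Ø).
It functions as the direct object of "damaged", so the gap sits immediately after word 8 ("damaged").
Base order: The student believed Vera damaged the invoice after Jonas had reviewed the archive.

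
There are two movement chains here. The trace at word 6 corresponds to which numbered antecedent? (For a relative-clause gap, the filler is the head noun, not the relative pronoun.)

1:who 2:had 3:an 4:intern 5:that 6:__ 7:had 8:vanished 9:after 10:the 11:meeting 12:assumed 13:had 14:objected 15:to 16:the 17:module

The marked gap is inside the relative clause, the subject of "vanished".
Its filler is the head noun "intern" (via "that"), at word 4.
(The other dependency links word 1 to a gap after word 12.)

4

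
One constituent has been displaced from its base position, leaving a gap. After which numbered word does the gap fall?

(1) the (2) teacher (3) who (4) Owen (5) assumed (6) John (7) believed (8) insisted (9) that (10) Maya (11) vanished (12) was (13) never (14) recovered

The displaced element is "the teacher" (word 2).
It is linked across 2 clause boundaries (Ø → Ø).
It functions as the subject of "insisted", so the gap sits immediately after word 7 ("believed").
Base order: Owen assumed John believed that the teacher insisted that Maya vanished.

7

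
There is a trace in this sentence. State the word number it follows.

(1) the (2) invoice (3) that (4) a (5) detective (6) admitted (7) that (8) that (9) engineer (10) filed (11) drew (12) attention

10

The displaced element is "the invoice" (word 2).
It is linked across 1 clause boundary (that).
It functions as the direct object of "filed", so the gap sits immediately after word 10 ("filed").
Base order: A detective admitted that that engineer filed the invoice.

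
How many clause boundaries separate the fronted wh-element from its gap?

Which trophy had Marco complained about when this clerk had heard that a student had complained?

0

"which trophy" originates inside the matrix clause — no clause boundary is crossed.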